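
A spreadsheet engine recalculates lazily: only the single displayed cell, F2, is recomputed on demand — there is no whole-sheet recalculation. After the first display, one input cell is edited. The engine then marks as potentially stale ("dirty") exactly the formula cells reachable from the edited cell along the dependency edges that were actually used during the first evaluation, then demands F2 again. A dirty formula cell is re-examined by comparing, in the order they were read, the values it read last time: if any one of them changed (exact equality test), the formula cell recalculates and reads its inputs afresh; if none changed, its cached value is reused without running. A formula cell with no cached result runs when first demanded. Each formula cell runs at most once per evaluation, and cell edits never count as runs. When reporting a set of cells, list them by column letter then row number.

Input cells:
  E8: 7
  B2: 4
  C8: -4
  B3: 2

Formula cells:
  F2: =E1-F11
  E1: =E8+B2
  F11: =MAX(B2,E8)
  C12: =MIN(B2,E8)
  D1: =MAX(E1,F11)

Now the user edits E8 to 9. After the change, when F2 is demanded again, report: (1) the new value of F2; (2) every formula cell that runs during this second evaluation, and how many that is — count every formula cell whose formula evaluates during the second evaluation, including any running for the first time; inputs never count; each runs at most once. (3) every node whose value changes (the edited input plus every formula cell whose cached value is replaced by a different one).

First evaluation (everything demanded from the output):
  E1 = 7 + 4 = 11
  F11 = MAX(4, 7) = 7
  F2 = 11 - 7 = 4

Propagation after the edit:
  E1: runs — E8 7->9; result 13.
  F11: runs — E8 7->9; result 9.
  F2: runs — E1 11->13; F11 7->9; result 4 (same value as before).

New value of F2: 4.
Formula cells that run: E1, F2, F11 — 3 in total.
Values that change: E1, E8, F11.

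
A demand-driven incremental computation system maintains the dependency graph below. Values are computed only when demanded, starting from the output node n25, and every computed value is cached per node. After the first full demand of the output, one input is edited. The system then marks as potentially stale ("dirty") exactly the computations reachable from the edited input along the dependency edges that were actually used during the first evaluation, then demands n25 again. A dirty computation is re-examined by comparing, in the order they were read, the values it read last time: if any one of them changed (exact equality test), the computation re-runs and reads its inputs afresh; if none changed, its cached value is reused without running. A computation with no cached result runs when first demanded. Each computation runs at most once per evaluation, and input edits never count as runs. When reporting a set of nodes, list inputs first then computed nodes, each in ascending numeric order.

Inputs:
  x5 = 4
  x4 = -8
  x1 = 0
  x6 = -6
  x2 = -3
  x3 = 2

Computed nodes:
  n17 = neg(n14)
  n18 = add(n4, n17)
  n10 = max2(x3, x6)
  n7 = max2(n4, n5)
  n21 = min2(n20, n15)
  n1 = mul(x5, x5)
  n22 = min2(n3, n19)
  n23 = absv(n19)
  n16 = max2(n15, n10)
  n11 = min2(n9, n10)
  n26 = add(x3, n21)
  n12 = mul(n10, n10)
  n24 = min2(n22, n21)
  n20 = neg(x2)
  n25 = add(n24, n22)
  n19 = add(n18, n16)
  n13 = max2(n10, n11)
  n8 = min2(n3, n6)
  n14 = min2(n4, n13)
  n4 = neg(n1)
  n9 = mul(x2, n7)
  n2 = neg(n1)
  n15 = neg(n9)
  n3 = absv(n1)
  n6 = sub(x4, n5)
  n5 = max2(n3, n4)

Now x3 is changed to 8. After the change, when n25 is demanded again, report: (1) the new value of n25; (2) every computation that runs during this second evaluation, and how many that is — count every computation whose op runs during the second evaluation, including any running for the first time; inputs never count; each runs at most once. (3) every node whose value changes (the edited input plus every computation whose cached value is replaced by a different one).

New value of n25: 19.
Computations that run: n10, n11, n13, n14, n16 — 5 in total.
Values that change: x3, n10, n13.
Key observation: the cutoff stops propagation at n17 — its inputs' values are unchanged, so it reuses its cache.

First evaluation (everything demanded from the output):
  n1 = mul(4, 4) = 16
  n3 = absv(16) = 16
  n4 = neg(16) = -16
  n5 = max2(16, -16) = 16
  n7 = max2(-16, 16) = 16
  n9 = mul(-3, 16) = -48
  n10 = max2(2, -6) = 2
  n11 = min2(-48, 2) = -48
  n13 = max2(2, -48) = 2
  n14 = min2(-16, 2) = -16
  n15 = neg(-48) = 48
  n16 = max2(48, 2) = 48
  n17 = neg(-16) = 16
  n18 = add(-16, 16) = 0
  n19 = add(0, 48) = 48
  n20 = neg(-3) = 3
  n21 = min2(3, 48) = 3
  n22 = min2(16, 48) = 16
  n24 = min2(16, 3) = 3
  n25 = add(3, 16) = 19

Propagation after the edit:
  n10: runs — x3 2->8; result 8.
  n11: runs — n10 2->8; result -48 (same value as before).
  n13: runs — n10 2->8; result 8.
  n14: runs — n13 2->8; result -16 (same value as before).
  n16: runs — n10 2->8; result 48 (same value as before).
  n17: checked — values it read are unchanged (n14 unchanged); reused cached 16 without running.
  n18: checked — values it read are unchanged (n4 unchanged, n17 unchanged); reused cached 0 without running.
  n19: checked — values it read are unchanged (n18 unchanged, n16 unchanged); reused cached 48 without running.
  n22: checked — values it read are unchanged (n3 unchanged, n19 unchanged); reused cached 16 without running.
  n24: checked — values it read are unchanged (n22 unchanged, n21 unchanged); reused cached 3 without running.
  n25: checked — values it read are unchanged (n24 unchanged, n22 unchanged); reused cached 19 without running.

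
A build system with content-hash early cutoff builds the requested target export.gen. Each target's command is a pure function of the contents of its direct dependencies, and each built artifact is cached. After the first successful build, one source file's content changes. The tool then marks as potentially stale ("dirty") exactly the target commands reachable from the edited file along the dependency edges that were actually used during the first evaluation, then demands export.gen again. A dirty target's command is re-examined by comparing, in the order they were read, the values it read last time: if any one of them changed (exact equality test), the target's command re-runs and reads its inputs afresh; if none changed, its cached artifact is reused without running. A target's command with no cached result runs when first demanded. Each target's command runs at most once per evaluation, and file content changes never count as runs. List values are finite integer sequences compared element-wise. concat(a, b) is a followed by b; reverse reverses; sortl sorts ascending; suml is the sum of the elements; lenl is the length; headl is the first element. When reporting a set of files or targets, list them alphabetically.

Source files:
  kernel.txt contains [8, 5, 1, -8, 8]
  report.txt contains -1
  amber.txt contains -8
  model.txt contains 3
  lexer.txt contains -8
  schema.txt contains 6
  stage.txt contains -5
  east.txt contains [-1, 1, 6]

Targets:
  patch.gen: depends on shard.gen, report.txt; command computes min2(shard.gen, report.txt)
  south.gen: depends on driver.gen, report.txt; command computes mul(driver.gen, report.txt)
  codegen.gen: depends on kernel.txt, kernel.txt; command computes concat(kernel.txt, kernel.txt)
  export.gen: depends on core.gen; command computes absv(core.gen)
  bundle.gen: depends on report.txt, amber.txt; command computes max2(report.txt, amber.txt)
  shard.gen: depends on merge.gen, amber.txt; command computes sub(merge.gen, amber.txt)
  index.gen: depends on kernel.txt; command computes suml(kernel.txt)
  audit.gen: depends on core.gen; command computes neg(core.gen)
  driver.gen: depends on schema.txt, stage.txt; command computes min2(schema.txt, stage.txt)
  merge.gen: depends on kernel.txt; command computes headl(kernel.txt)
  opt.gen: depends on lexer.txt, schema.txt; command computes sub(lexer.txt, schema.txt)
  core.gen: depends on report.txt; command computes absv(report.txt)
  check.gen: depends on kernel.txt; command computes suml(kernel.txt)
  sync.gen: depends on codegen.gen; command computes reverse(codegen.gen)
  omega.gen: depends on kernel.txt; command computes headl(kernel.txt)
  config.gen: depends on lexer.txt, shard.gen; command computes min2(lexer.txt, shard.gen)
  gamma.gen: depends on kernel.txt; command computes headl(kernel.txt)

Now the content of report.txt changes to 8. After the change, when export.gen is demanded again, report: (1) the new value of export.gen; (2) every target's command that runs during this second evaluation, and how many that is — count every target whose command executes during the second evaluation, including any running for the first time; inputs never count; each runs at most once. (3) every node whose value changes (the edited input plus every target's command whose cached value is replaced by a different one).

First evaluation (everything demanded from the output):
  core.gen = absv(-1) = 1
  export.gen = absv(1) = 1

Propagation after the edit:
  core.gen: runs — report.txt -1->8; result 8.
  export.gen: runs — core.gen 1->8; result 8.

New value of export.gen: 8.
Target commands that run: core.gen, export.gen — 2 in total.
Values that change: core.gen, export.gen, report.txt.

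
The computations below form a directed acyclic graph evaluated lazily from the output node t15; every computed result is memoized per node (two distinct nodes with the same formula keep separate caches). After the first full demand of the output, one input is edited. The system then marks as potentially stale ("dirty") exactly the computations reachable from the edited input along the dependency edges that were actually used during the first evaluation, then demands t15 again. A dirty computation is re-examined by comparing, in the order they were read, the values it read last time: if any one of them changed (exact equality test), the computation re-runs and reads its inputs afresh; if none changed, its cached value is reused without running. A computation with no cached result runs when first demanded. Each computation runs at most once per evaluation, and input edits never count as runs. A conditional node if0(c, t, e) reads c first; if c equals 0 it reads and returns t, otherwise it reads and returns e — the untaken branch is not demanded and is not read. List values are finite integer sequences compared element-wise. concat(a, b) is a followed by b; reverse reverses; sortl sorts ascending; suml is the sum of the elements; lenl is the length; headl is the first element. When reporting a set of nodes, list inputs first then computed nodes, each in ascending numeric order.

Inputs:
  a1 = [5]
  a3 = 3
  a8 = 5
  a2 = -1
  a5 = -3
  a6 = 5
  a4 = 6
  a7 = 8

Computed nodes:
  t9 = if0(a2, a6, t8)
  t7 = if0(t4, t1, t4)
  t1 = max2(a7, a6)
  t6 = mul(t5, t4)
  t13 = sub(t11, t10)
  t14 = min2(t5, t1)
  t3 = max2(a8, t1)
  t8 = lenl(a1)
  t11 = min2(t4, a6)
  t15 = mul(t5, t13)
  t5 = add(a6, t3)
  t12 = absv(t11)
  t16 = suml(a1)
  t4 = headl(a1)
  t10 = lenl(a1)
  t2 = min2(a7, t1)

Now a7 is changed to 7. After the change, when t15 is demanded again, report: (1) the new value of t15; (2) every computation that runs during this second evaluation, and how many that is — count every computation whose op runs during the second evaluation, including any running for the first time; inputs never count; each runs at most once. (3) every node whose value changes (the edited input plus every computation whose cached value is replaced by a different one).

Demanding t15 again yields 48.
4 computations run: t1, t3, t5, t15.
The nodes whose values change: a7, t1, t3, t5, t15.

First demand of the output computes:
  t1 = max2(8, 5) = 8
  t3 = max2(5, 8) = 8
  t4 = headl([5]) = 5
  t5 = add(5, 8) = 13
  t10 = lenl([5]) = 1
  t11 = min2(5, 5) = 5
  t13 = sub(5, 1) = 4
  t15 = mul(13, 4) = 52

After the edit, cleaning proceeds:
  t1: a read changed (a7 8->7) — executes, giving 7.
  t3: a read changed (t1 8->7) — executes, giving 7.
  t5: a read changed (t3 8->7) — executes, giving 12.
  t15: a read changed (t5 13->12) — executes, giving 48.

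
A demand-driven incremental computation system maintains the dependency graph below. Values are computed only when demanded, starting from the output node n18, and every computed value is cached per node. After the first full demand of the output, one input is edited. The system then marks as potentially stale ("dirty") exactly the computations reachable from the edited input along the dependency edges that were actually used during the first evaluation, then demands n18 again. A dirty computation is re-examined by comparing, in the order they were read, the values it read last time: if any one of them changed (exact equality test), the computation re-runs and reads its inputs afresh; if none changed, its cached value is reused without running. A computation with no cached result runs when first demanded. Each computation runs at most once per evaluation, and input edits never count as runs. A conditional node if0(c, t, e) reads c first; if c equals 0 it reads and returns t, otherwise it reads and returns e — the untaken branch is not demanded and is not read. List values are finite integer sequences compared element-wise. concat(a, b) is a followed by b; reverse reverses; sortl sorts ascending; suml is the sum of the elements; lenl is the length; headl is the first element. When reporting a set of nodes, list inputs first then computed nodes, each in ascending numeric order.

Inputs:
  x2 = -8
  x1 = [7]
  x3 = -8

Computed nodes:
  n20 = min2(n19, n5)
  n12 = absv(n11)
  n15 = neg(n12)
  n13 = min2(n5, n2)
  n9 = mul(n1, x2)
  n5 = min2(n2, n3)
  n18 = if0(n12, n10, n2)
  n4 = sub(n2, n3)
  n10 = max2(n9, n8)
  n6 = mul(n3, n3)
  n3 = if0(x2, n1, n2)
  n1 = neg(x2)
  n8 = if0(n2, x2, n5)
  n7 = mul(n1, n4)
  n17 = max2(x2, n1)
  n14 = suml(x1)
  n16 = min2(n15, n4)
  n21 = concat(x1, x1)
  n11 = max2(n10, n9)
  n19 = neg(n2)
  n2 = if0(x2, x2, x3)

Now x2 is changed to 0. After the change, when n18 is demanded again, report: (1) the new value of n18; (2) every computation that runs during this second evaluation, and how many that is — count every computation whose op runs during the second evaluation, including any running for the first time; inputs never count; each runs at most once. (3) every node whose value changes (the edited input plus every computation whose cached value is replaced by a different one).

New value of n18: 0.
Computations that run: n1, n2, n8, n9, n10, n11, n12, n18 — 8 in total.
Values that change: x2, n1, n2, n8, n9, n10, n11, n12, n18.
Key observation: a condition flipped, so demand moved to the other branch — n3, n5 are never re-examined.

First evaluation (everything demanded from the output):
  n1 = neg(-8) = 8
  n2 = if0(x2=-8 -> else branch x3) = -8
  n3 = if0(x2=-8 -> else branch n2) = -8
  n5 = min2(-8, -8) = -8
  n8 = if0(n2=-8 -> else branch n5) = -8
  n9 = mul(8, -8) = -64
  n10 = max2(-64, -8) = -8
  n11 = max2(-8, -64) = -8
  n12 = absv(-8) = 8
  n18 = if0(n12=8 -> else branch n2) = -8

Propagation after the edit:
  n1: runs — x2 -8->0; result 0.
  n2: runs — x2 -8->0; result 0.
  n3: marked dirty but never re-examined — demand shifted away from it.
  n5: marked dirty but never re-examined — demand shifted away from it.
  n8: runs — n2 -8->0; result 0.
  n9: runs — n1 8->0; x2 -8->0; result 0.
  n10: runs — n9 -64->0; n8 -8->0; result 0.
  n11: runs — n10 -8->0; n9 -64->0; result 0.
  n12: runs — n11 -8->0; result 0.
  n18: runs — n12 8->0; n2 -8->0; result 0.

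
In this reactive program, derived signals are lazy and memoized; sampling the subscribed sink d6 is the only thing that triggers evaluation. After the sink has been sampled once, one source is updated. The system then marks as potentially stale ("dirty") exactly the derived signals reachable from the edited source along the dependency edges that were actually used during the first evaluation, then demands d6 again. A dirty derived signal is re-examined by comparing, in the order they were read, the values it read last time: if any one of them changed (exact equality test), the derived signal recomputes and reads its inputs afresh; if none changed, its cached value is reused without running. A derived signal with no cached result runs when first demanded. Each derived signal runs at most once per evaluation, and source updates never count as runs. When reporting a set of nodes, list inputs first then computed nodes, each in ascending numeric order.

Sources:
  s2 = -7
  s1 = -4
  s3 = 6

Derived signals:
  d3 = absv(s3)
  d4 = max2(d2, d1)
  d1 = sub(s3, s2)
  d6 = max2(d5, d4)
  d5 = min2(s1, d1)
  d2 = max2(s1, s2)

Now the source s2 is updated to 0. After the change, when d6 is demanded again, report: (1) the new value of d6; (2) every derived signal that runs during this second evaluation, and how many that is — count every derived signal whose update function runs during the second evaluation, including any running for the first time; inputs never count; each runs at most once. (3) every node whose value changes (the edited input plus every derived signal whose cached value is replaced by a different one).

First demand of the output computes:
  d1 = sub(6, -7) = 13
  d2 = max2(-4, -7) = -4
  d4 = max2(-4, 13) = 13
  d5 = min2(-4, 13) = -4
  d6 = max2(-4, 13) = 13

After the edit, cleaning proceeds:
  d1: a read changed (s2 -7->0) — executes, giving 6.
  d2: a read changed (s2 -7->0) — executes, giving 0.
  d4: a read changed (d2 -4->0; d1 13->6) — executes, giving 6.
  d5: a read changed (d1 13->6) — executes, giving -4 — identical to its old value.
  d6: a read changed (d4 13->6) — executes, giving 6.

Demanding d6 again yields 6.
5 derived signals run: d1, d2, d4, d5, d6.
The nodes whose values change: s2, d1, d2, d4, d6.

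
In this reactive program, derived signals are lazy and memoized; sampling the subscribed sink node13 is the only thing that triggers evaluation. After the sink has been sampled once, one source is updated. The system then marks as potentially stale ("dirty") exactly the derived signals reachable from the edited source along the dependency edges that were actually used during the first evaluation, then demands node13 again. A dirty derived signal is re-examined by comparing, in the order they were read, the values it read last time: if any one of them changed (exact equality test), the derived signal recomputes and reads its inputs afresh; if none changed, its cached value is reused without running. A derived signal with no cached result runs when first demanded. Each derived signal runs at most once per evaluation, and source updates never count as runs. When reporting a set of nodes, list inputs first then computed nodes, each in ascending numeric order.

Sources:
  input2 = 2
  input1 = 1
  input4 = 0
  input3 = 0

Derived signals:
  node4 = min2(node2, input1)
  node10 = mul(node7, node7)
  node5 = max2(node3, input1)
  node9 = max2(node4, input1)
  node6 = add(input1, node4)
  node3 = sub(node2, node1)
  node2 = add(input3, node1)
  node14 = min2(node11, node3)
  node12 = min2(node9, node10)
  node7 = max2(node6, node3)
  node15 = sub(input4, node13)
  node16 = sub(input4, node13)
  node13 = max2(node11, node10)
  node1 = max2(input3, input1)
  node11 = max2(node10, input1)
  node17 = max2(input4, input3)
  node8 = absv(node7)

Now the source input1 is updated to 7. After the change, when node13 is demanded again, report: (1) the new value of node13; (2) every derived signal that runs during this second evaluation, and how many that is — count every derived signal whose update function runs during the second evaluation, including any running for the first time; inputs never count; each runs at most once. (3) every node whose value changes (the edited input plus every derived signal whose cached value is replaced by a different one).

First demand of the output computes:
  node1 = max2(0, 1) = 1
  node2 = add(0, 1) = 1
  node3 = sub(1, 1) = 0
  node4 = min2(1, 1) = 1
  node6 = add(1, 1) = 2
  node7 = max2(2, 0) = 2
  node10 = mul(2, 2) = 4
  node11 = max2(4, 1) = 4
  node13 = max2(4, 4) = 4

After the edit, cleaning proceeds:
  node1: a read changed (input1 1->7) — executes, giving 7.
  node2: a read changed (node1 1->7) — executes, giving 7.
  node3: a read changed (node2 1->7; node1 1->7) — executes, giving 0 — identical to its old value.
  node4: a read changed (node2 1->7; input1 1->7) — executes, giving 7.
  node6: a read changed (input1 1->7; node4 1->7) — executes, giving 14.
  node7: a read changed (node6 2->14) — executes, giving 14.
  node10: a read changed (node7 2->14; node7 2->14) — executes, giving 196.
  node11: a read changed (node10 4->196; input1 1->7) — executes, giving 196.
  node13: a read changed (node11 4->196; node10 4->196) — executes, giving 196.

Demanding node13 again yields 196.
9 derived signals run: node1, node2, node3, node4, node6, node7, node10, node11, node13.
The nodes whose values change: input1, node1, node2, node4, node6, node7, node10, node11, node13.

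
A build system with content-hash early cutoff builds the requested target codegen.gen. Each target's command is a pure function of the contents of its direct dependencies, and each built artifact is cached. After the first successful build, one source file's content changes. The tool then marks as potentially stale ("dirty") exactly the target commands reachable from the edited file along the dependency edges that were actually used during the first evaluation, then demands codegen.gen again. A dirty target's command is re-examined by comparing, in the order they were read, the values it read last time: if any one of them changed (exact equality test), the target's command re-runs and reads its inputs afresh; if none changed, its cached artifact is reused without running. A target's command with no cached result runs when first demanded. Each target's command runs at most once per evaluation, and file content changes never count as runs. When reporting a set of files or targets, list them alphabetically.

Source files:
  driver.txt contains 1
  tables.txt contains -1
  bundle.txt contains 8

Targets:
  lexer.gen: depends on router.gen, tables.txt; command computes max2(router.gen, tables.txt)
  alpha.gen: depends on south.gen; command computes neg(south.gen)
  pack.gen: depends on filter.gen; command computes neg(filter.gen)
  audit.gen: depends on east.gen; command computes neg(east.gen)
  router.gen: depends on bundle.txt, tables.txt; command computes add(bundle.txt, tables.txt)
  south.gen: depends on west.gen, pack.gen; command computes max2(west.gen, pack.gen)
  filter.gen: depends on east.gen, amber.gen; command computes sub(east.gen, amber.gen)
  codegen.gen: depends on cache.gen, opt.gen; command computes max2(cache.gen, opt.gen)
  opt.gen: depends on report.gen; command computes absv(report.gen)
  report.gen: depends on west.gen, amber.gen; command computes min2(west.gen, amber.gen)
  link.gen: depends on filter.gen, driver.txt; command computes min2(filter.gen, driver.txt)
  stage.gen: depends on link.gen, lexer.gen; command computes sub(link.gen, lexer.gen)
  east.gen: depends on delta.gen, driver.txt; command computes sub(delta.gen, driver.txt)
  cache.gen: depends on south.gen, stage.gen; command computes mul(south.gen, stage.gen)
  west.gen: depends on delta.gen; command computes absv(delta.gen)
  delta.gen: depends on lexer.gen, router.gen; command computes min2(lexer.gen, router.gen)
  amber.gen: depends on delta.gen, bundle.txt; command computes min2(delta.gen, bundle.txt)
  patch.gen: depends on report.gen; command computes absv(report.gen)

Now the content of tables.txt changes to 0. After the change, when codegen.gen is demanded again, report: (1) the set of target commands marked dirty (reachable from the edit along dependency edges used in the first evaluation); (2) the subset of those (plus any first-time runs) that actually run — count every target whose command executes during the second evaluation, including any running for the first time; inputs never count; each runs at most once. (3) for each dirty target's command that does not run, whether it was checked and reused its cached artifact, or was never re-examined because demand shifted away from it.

Marked dirty: amber.gen, cache.gen, codegen.gen, delta.gen, east.gen, filter.gen, lexer.gen, link.gen, opt.gen, pack.gen, report.gen, router.gen, south.gen, stage.gen, west.gen.
Target commands that run: amber.gen, cache.gen, codegen.gen, delta.gen, east.gen, filter.gen, lexer.gen, opt.gen, report.gen, router.gen, south.gen, stage.gen, west.gen — 13 in total.
Checked but reused from cache: link.gen, pack.gen.
Key observation: the cutoff stops propagation at link.gen — its inputs' values are unchanged, so it reuses its cache.

First evaluation (everything demanded from the output):
  router.gen = add(8, -1) = 7
  lexer.gen = max2(7, -1) = 7
  delta.gen = min2(7, 7) = 7
  amber.gen = min2(7, 8) = 7
  east.gen = sub(7, 1) = 6
  filter.gen = sub(6, 7) = -1
  link.gen = min2(-1, 1) = -1
  pack.gen = neg(-1) = 1
  stage.gen = sub(-1, 7) = -8
  west.gen = absv(7) = 7
  report.gen = min2(7, 7) = 7
  opt.gen = absv(7) = 7
  south.gen = max2(7, 1) = 7
  cache.gen = mul(7, -8) = -56
  codegen.gen = max2(-56, 7) = 7

Propagation after the edit:
  router.gen: runs — tables.txt -1->0; result 8.
  lexer.gen: runs — router.gen 7->8; tables.txt -1->0; result 8.
  delta.gen: runs — lexer.gen 7->8; router.gen 7->8; result 8.
  amber.gen: runs — delta.gen 7->8; result 8.
  east.gen: runs — delta.gen 7->8; result 7.
  filter.gen: runs — east.gen 6->7; amber.gen 7->8; result -1 (same value as before).
  link.gen: checked — values it read are unchanged (filter.gen unchanged, driver.txt unchanged); reused cached -1 without running.
  pack.gen: checked — values it read are unchanged (filter.gen unchanged); reused cached 1 without running.
  stage.gen: runs — lexer.gen 7->8; result -9.
  west.gen: runs — delta.gen 7->8; result 8.
  report.gen: runs — west.gen 7->8; amber.gen 7->8; result 8.
  opt.gen: runs — report.gen 7->8; result 8.
  south.gen: runs — west.gen 7->8; result 8.
  cache.gen: runs — south.gen 7->8; stage.gen -8->-9; result -72.
  codegen.gen: runs — cache.gen -56->-72; opt.gen 7->8; result 8.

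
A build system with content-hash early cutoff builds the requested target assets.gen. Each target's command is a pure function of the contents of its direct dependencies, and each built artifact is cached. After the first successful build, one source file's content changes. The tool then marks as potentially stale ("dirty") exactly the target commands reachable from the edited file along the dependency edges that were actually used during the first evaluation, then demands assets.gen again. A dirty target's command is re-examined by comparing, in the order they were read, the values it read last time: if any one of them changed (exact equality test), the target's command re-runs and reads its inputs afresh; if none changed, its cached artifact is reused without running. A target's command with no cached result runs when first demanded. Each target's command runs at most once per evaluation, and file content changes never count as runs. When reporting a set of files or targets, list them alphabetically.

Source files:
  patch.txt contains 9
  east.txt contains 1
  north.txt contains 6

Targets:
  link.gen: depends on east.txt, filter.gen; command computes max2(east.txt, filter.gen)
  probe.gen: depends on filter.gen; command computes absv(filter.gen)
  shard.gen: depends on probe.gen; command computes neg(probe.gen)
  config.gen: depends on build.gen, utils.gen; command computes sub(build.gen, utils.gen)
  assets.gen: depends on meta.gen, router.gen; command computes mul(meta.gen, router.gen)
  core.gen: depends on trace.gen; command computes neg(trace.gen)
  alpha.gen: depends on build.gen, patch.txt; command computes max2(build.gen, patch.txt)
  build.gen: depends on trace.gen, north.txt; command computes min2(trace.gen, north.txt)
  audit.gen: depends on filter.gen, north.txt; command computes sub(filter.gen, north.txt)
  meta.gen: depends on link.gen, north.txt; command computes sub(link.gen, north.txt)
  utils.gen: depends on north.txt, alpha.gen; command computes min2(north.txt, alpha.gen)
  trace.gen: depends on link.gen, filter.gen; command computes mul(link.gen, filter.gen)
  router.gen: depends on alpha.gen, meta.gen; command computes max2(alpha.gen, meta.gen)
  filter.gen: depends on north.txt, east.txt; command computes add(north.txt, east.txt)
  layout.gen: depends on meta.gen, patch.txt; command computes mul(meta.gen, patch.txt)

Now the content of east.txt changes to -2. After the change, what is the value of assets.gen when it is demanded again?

New value of assets.gen: -18.
Key observation: the cutoff stops propagation at alpha.gen — its inputs' values are unchanged, so it reuses its cache.

First evaluation (everything demanded from the output):
  filter.gen = add(6, 1) = 7
  link.gen = max2(1, 7) = 7
  meta.gen = sub(7, 6) = 1
  trace.gen = mul(7, 7) = 49
  build.gen = min2(49, 6) = 6
  alpha.gen = max2(6, 9) = 9
  router.gen = max2(9, 1) = 9
  assets.gen = mul(1, 9) = 9

Propagation after the edit:
  filter.gen: runs — east.txt 1->-2; result 4.
  link.gen: runs — east.txt 1->-2; filter.gen 7->4; result 4.
  meta.gen: runs — link.gen 7->4; result -2.
  trace.gen: runs — link.gen 7->4; filter.gen 7->4; result 16.
  build.gen: runs — trace.gen 49->16; result 6 (same value as before).
  alpha.gen: checked — values it read are unchanged (build.gen unchanged, patch.txt unchanged); reused cached 9 without running.
  router.gen: runs — meta.gen 1->-2; result 9 (same value as before).
  assets.gen: runs — meta.gen 1->-2; result -18.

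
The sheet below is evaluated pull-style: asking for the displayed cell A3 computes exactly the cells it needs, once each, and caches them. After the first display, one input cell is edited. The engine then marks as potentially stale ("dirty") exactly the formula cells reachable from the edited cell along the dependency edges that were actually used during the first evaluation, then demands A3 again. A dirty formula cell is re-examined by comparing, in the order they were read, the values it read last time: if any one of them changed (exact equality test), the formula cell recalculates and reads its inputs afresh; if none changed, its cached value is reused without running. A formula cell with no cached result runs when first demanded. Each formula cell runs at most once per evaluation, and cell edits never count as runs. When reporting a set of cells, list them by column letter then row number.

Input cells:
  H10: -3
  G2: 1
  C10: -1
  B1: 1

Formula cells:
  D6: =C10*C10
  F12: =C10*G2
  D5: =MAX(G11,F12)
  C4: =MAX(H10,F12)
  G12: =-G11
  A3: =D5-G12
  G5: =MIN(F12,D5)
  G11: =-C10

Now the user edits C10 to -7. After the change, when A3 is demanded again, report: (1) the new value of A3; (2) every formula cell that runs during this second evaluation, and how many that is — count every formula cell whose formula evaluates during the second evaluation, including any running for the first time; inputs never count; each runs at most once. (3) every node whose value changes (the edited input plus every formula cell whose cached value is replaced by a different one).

Demanding A3 again yields 14.
5 formula cells run: A3, D5, F12, G11, G12.
The nodes whose values change: A3, C10, D5, F12, G11, G12.

First demand of the output computes:
  F12 = -1 * 1 = -1
  G11 = -(-1) = 1
  D5 = MAX(1, -1) = 1
  G12 = -(1) = -1
  A3 = 1 - -1 = 2

After the edit, cleaning proceeds:
  F12: a read changed (C10 -1->-7) — executes, giving -7.
  G11: a read changed (C10 -1->-7) — executes, giving 7.
  D5: a read changed (G11 1->7; F12 -1->-7) — executes, giving 7.
  G12: a read changed (G11 1->7) — executes, giving -7.
  A3: a read changed (D5 1->7; G12 -1->-7) — executes, giving 14.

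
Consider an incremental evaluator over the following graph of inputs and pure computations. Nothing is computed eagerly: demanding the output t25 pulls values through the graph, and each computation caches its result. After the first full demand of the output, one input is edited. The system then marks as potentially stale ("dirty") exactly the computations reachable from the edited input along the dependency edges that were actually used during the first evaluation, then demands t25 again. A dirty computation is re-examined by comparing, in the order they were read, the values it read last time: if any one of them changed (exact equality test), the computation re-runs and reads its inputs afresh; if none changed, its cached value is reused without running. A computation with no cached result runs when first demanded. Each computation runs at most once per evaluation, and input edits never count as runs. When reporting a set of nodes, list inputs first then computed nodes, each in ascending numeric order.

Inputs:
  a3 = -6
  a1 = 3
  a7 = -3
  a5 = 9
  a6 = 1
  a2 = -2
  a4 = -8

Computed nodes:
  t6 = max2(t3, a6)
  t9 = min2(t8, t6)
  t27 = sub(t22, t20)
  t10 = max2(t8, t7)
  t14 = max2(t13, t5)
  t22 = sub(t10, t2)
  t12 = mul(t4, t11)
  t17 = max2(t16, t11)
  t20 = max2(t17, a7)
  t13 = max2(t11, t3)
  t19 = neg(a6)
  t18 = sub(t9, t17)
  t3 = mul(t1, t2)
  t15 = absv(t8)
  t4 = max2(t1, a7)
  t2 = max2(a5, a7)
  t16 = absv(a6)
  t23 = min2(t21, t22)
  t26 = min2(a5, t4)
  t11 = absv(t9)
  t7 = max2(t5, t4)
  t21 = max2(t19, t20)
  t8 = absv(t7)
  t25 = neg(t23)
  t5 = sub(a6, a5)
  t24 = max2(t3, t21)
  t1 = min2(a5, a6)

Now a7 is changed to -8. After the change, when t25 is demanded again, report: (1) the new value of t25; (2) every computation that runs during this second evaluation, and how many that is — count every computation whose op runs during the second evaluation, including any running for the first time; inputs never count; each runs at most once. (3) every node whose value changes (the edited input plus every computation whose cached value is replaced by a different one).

t25 now evaluates to 8.
Run set: t2, t4, t20 (3 run).
Changed values: a7.
The important point: at t3 every value read last time is unchanged, so the dirty flag clears without a run.

Initial pass — values computed on the first demand:
  t1 = min2(9, 1) = 1
  t2 = max2(9, -3) = 9
  t3 = mul(1, 9) = 9
  t4 = max2(1, -3) = 1
  t5 = sub(1, 9) = -8
  t6 = max2(9, 1) = 9
  t7 = max2(-8, 1) = 1
  t8 = absv(1) = 1
  t9 = min2(1, 9) = 1
  t10 = max2(1, 1) = 1
  t11 = absv(1) = 1
  t16 = absv(1) = 1
  t17 = max2(1, 1) = 1
  t19 = neg(1) = -1
  t20 = max2(1, -3) = 1
  t21 = max2(-1, 1) = 1
  t22 = sub(1, 9) = -8
  t23 = min2(1, -8) = -8
  t25 = neg(-8) = 8

Second demand — change propagation:
  t2: re-runs because a7 -3->-8; new result 9 (unchanged).
  t3: re-examined; everything it read last time is the same (t1 unchanged, t2 unchanged) — cache 9 kept, no run.
  t4: re-runs because a7 -3->-8; new result 1 (unchanged).
  t6: re-examined; everything it read last time is the same (t3 unchanged, a6 unchanged) — cache 9 kept, no run.
  t7: re-examined; everything it read last time is the same (t5 unchanged, t4 unchanged) — cache 1 kept, no run.
  t8: re-examined; everything it read last time is the same (t7 unchanged) — cache 1 kept, no run.
  t9: re-examined; everything it read last time is the same (t8 unchanged, t6 unchanged) — cache 1 kept, no run.
  t10: re-examined; everything it read last time is the same (t8 unchanged, t7 unchanged) — cache 1 kept, no run.
  t11: re-examined; everything it read last time is the same (t9 unchanged) — cache 1 kept, no run.
  t17: re-examined; everything it read last time is the same (t16 unchanged, t11 unchanged) — cache 1 kept, no run.
  t20: re-runs because a7 -3->-8; new result 1 (unchanged).
  t21: re-examined; everything it read last time is the same (t19 unchanged, t20 unchanged) — cache 1 kept, no run.
  t22: re-examined; everything it read last time is the same (t10 unchanged, t2 unchanged) — cache -8 kept, no run.
  t23: re-examined; everything it read last time is the same (t21 unchanged, t22 unchanged) — cache -8 kept, no run.
  t25: re-examined; everything it read last time is the same (t23 unchanged) — cache 8 kept, no run.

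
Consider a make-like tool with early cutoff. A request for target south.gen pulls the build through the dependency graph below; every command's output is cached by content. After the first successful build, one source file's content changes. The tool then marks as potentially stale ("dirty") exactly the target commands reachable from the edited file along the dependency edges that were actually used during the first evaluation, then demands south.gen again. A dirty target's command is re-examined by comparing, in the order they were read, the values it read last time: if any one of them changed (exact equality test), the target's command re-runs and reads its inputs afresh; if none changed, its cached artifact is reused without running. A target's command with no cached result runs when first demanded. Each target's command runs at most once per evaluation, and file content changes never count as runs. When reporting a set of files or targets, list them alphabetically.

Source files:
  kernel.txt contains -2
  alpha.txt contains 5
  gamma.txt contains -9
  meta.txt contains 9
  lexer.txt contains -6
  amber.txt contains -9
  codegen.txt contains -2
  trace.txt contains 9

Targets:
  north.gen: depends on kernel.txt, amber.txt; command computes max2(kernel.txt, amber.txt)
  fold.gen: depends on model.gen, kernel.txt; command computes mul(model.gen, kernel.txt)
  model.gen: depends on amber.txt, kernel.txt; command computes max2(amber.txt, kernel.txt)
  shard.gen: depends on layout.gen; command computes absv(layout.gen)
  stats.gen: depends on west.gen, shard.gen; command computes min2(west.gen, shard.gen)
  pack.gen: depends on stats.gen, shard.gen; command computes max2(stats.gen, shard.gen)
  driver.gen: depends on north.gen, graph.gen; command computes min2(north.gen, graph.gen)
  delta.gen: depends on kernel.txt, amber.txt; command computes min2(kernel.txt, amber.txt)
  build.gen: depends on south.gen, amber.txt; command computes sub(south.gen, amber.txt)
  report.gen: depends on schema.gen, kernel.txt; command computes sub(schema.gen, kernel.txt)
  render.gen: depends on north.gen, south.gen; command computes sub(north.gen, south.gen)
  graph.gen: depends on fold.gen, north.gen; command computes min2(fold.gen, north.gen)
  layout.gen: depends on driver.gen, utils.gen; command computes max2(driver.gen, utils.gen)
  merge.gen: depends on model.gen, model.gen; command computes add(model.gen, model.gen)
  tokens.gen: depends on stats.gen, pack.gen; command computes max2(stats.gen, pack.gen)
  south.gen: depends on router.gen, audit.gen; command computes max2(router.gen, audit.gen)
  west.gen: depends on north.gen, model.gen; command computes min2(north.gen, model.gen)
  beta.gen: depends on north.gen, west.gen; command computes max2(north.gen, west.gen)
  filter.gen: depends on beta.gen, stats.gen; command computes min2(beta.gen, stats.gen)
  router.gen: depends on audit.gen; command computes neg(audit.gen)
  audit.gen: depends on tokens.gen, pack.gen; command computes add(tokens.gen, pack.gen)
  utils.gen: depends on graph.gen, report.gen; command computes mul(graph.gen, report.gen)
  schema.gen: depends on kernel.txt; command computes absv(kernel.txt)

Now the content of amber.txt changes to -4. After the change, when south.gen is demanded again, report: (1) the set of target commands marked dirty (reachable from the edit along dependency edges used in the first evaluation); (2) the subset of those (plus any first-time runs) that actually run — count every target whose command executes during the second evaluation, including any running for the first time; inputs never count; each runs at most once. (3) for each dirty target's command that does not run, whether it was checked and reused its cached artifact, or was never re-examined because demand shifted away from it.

The edit dirties: audit.gen, driver.gen, fold.gen, graph.gen, layout.gen, model.gen, north.gen, pack.gen, router.gen, shard.gen, south.gen, stats.gen, tokens.gen, utils.gen, west.gen.
2 target commands run: model.gen, north.gen.
Cache hits after checking: audit.gen, driver.gen, fold.gen, graph.gen, layout.gen, pack.gen, router.gen, shard.gen, south.gen, stats.gen, tokens.gen, utils.gen, west.gen.
Note where the cutoff bites: fold.gen is checked, finds nothing changed, and keeps its cache.

First demand of the output computes:
  model.gen = max2(-9, -2) = -2
  fold.gen = mul(-2, -2) = 4
  north.gen = max2(-2, -9) = -2
  graph.gen = min2(4, -2) = -2
  driver.gen = min2(-2, -2) = -2
  schema.gen = absv(-2) = 2
  report.gen = sub(2, -2) = 4
  utils.gen = mul(-2, 4) = -8
  layout.gen = max2(-2, -8) = -2
  shard.gen = absv(-2) = 2
  west.gen = min2(-2, -2) = -2
  stats.gen = min2(-2, 2) = -2
  pack.gen = max2(-2, 2) = 2
  tokens.gen = max2(-2, 2) = 2
  audit.gen = add(2, 2) = 4
  router.gen = neg(4) = -4
  south.gen = max2(-4, 4) = 4

After the edit, cleaning proceeds:
  model.gen: a read changed (amber.txt -9->-4) — executes, giving -2 — identical to its old value.
  fold.gen: dirty, but its reads are unchanged (model.gen unchanged, kernel.txt unchanged); cached 4 stands.
  north.gen: a read changed (amber.txt -9->-4) — executes, giving -2 — identical to its old value.
  graph.gen: dirty, but its reads are unchanged (fold.gen unchanged, north.gen unchanged); cached -2 stands.
  driver.gen: dirty, but its reads are unchanged (north.gen unchanged, graph.gen unchanged); cached -2 stands.
  utils.gen: dirty, but its reads are unchanged (graph.gen unchanged, report.gen unchanged); cached -8 stands.
  layout.gen: dirty, but its reads are unchanged (driver.gen unchanged, utils.gen unchanged); cached -2 stands.
  shard.gen: dirty, but its reads are unchanged (layout.gen unchanged); cached 2 stands.
  west.gen: dirty, but its reads are unchanged (north.gen unchanged, model.gen unchanged); cached -2 stands.
  stats.gen: dirty, but its reads are unchanged (west.gen unchanged, shard.gen unchanged); cached -2 stands.
  pack.gen: dirty, but its reads are unchanged (stats.gen unchanged, shard.gen unchanged); cached 2 stands.
  tokens.gen: dirty, but its reads are unchanged (stats.gen unchanged, pack.gen unchanged); cached 2 stands.
  audit.gen: dirty, but its reads are unchanged (tokens.gen unchanged, pack.gen unchanged); cached 4 stands.
  router.gen: dirty, but its reads are unchanged (audit.gen unchanged); cached -4 stands.
  south.gen: dirty, but its reads are unchanged (router.gen unchanged, audit.gen unchanged); cached 4 stands.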